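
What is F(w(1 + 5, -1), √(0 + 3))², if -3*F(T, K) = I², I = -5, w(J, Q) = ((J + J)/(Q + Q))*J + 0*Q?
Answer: 625/9 ≈ 69.444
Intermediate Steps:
w(J, Q) = J²/Q (w(J, Q) = ((2*J)/((2*Q)))*J + 0 = ((2*J)*(1/(2*Q)))*J + 0 = (J/Q)*J + 0 = J²/Q + 0 = J²/Q)
F(T, K) = -25/3 (F(T, K) = -⅓*(-5)² = -⅓*25 = -25/3)
F(w(1 + 5, -1), √(0 + 3))² = (-25/3)² = 625/9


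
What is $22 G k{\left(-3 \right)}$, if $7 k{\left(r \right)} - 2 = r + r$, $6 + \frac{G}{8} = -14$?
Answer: $\frac{14080}{7} \approx 2011.4$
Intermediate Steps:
$G = -160$ ($G = -48 + 8 \left(-14\right) = -48 - 112 = -160$)
$k{\left(r \right)} = \frac{2}{7} + \frac{2 r}{7}$ ($k{\left(r \right)} = \frac{2}{7} + \frac{r + r}{7} = \frac{2}{7} + \frac{2 r}{7}$)
$22 G k{\left(-3 \right)} = 22 \left(-160\right) \left(\frac{2}{7} + \frac{2}{7} \left(-3\right)\right) = - 3520 \left(\frac{2}{7} - \frac{6}{7}\right) = \left(-3520\right) \left(- \frac{4}{7}\right) = \frac{14080}{7}$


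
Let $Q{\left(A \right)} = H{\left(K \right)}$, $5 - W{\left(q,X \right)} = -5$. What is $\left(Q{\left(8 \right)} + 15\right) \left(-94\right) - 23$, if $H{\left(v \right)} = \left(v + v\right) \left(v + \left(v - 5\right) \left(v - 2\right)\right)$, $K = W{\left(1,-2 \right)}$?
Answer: $-95433$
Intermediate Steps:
$W{\left(q,X \right)} = 10$ ($W{\left(q,X \right)} = 5 - -5 = 5 + 5 = 10$)
$K = 10$
$H{\left(v \right)} = 2 v \left(v + \left(-5 + v\right) \left(-2 + v\right)\right)$
$Q{\left(A \right)} = 1000$ ($Q{\left(A \right)} = 2 \cdot 10 \left(10 + 10^{2} - 60\right) = 2 \cdot 10 \left(10 + 100 - 60\right) = 2 \cdot 10 \cdot 50 = 1000$)
$\left(Q{\left(8 \right)} + 15\right) \left(-94\right) - 23 = \left(1000 + 15\right) \left(-94\right) - 23 = 1015 \left(-94\right) - 23 = -95410 - 23 = -95433$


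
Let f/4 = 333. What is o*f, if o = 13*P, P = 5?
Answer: 86580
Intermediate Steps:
f = 1332 (f = 4*333 = 1332)
o = 65 (o = 13*5 = 65)
o*f = 65*1332 = 86580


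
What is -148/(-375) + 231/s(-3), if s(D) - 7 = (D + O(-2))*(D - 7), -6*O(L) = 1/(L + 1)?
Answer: 275563/39750 ≈ 6.9324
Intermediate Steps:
O(L) = -1/(6*(1 + L)) (O(L) = -1/(6*(L + 1)) = -1/(6*(1 + L)))
s(D) = 7 + (-7 + D)*(⅙ + D) (s(D) = 7 + (D - 1/(6 + 6*(-2)))*(D - 7) = 7 + (D - 1/(6 - 12))*(-7 + D) = 7 + (D - 1/(-6))*(-7 + D) = 7 + (D - 1*(-⅙))*(-7 + D) = 7 + (D + ⅙)*(-7 + D) = 7 + (⅙ + D)*(-7 + D) = 7 + (-7 + D)*(⅙ + D))
-148/(-375) + 231/s(-3) = -148/(-375) + 231/(35/6 + (-3)² - 41/6*(-3)) = -148*(-1/375) + 231/(35/6 + 9 + 41/2) = 148/375 + 231/(106/3) = 148/375 + 231*(3/106) = 148/375 + 693/106 = 275563/39750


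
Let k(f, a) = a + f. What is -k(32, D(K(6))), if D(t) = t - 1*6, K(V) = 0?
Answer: -26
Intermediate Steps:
D(t) = -6 + t (D(t) = t - 6 = -6 + t)
-k(32, D(K(6))) = -((-6 + 0) + 32) = -(-6 + 32) = -1*26 = -26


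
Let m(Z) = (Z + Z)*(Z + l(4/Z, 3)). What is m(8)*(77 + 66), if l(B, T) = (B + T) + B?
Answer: 27456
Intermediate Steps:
l(B, T) = T + 2*B
m(Z) = 2*Z*(3 + Z + 8/Z) (m(Z) = (Z + Z)*(Z + (3 + 2*(4/Z))) = (2*Z)*(Z + (3 + 8/Z)) = (2*Z)*(3 + Z + 8/Z) = 2*Z*(3 + Z + 8/Z))
m(8)*(77 + 66) = (16 + 2*8² + 6*8)*(77 + 66) = (16 + 2*64 + 48)*143 = (16 + 128 + 48)*143 = 192*143 = 27456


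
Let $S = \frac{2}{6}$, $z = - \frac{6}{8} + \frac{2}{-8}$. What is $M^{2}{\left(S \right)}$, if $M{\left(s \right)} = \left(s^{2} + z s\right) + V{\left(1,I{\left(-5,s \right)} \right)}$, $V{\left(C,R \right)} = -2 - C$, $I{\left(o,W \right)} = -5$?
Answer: $\frac{841}{81} \approx 10.383$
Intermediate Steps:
$z = -1$ ($z = \left(-6\right) \frac{1}{8} + 2 \left(- \frac{1}{8}\right) = - \frac{3}{4} - \frac{1}{4} = -1$)
$S = \frac{1}{3}$ ($S = 2 \cdot \frac{1}{6} = \frac{1}{3} \approx 0.33333$)
$M{\left(s \right)} = -3 + s^{2} - s$ ($M{\left(s \right)} = \left(s^{2} - s\right) - 3 = -3 + s^{2} - s$)
$M^{2}{\left(S \right)} = \left(-3 + \left(\frac{1}{3}\right)^{2} - \frac{1}{3}\right)^{2} = \left(-3 + \frac{1}{9} - \frac{1}{3}\right)^{2} = \left(- \frac{29}{9}\right)^{2} = \frac{841}{81}$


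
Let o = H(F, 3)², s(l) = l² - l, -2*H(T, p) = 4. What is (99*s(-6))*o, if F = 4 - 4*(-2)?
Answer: 16632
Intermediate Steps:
F = 12 (F = 4 + 8 = 12)
H(T, p) = -2 (H(T, p) = -½*4 = -2)
o = 4 (o = (-2)² = 4)
(99*s(-6))*o = (99*(-6*(-1 - 6)))*4 = (99*(-6*(-7)))*4 = (99*42)*4 = 4158*4 = 16632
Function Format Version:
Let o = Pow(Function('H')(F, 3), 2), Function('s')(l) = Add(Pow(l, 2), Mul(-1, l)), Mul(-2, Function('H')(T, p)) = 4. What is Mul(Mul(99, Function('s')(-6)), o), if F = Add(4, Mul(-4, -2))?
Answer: 16632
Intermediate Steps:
F = 12 (F = Add(4, 8) = 12)
Function('H')(T, p) = -2 (Function('H')(T, p) = Mul(Rational(-1, 2), 4) = -2)
o = 4 (o = Pow(-2, 2) = 4)
Mul(Mul(99, Function('s')(-6)), o) = Mul(Mul(99, Mul(-6, Add(-1, -6))), 4) = Mul(Mul(99, Mul(-6, -7)), 4) = Mul(Mul(99, 42), 4) = Mul(4158, 4) = 16632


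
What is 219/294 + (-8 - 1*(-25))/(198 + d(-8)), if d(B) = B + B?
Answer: 534/637 ≈ 0.83830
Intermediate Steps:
d(B) = 2*B
219/294 + (-8 - 1*(-25))/(198 + d(-8)) = 219/294 + (-8 - 1*(-25))/(198 + 2*(-8)) = 219*(1/294) + (-8 + 25)/(198 - 16) = 73/98 + 17/182 = 534/637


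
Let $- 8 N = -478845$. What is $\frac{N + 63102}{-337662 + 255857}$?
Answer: $- \frac{983661}{654440} \approx -1.5031$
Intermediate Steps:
$N = \frac{478845}{8}$ ($N = \left(- \frac{1}{8}\right) \left(-478845\right) = \frac{478845}{8} \approx 59856.0$)
$\frac{N + 63102}{-337662 + 255857} = \frac{\frac{478845}{8} + 63102}{-337662 + 255857} = \frac{983661}{8 \left(-81805\right)} = \frac{983661}{8} \left(- \frac{1}{81805}\right) = - \frac{983661}{654440}$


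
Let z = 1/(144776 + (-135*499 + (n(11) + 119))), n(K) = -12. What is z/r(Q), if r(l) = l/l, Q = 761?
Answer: 1/77518 ≈ 1.2900e-5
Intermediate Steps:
r(l) = 1
z = 1/77518 (z = 1/(144776 + (-135*499 + (-12 + 119))) = 1/(144776 + (-67365 + 107)) = 1/(144776 - 67258) = 1/77518 ≈ 1.2900e-5)
z/r(Q) = (1/77518)/1 = (1/77518)*1 = 1/77518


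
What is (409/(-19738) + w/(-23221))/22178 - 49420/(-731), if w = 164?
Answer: 502353202534100729/7430598904435564 ≈ 67.606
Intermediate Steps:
(409/(-19738) + w/(-23221))/22178 - 49420/(-731) = (409/(-19738) + 164/(-23221))/22178 - 49420/(-731) = (409*(-1/19738) + 164*(-1/23221))*(1/22178) - 49420*(-1/731) = (-409/19738 - 164/23221)*(1/22178) + 49420/731 = -12734421/458336098*1/22178 + 49420/731 = -12734421/10164977981444 + 49420/731 = 502353202534100729/7430598904435564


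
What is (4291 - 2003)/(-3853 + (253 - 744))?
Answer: -286/543 ≈ -0.52670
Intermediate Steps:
(4291 - 2003)/(-3853 + (253 - 744)) = 2288/(-3853 - 491) = 2288/(-4344) = 2288*(-1/4344) = -286/543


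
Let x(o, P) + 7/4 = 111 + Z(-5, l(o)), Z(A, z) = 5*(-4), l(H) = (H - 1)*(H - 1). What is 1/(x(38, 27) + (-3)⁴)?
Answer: 4/681 ≈ 0.0058737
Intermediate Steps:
l(H) = (-1 + H)² (l(H) = (-1 + H)*(-1 + H) = (-1 + H)²)
Z(A, z) = -20
x(o, P) = 357/4 (x(o, P) = -7/4 + (111 - 20) = -7/4 + 91 = 357/4)
1/(x(38, 27) + (-3)⁴) = 1/(357/4 + (-3)⁴) = 1/(357/4 + 81) = 1/(681/4) = 4/681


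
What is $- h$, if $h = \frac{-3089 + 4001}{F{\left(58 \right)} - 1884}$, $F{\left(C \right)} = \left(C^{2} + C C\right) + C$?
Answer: $- \frac{8}{43} \approx -0.18605$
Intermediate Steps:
$F{\left(C \right)} = C + 2 C^{2}$ ($F{\left(C \right)} = \left(C^{2} + C^{2}\right) + C = 2 C^{2} + C = C + 2 C^{2}$)
$h = \frac{8}{43}$ ($h = \frac{-3089 + 4001}{58 \left(1 + 2 \cdot 58\right) - 1884} = \frac{912}{58 \left(1 + 116\right) - 1884} = \frac{912}{58 \cdot 117 - 1884} = \frac{912}{6786 - 1884} = \frac{912}{4902} = 912 \cdot \frac{1}{4902} = \frac{8}{43} \approx 0.18605$)
$- h = \left(-1\right) \frac{8}{43} = - \frac{8}{43}$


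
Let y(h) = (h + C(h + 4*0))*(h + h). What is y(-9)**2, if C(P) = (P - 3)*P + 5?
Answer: 3504384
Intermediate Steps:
C(P) = 5 + P*(-3 + P) (C(P) = (-3 + P)*P + 5 = P*(-3 + P) + 5 = 5 + P*(-3 + P))
y(h) = 2*h*(5 + h**2 - 2*h) (y(h) = (h + (5 + (h + 4*0)**2 - 3*(h + 4*0)))*(h + h) = (h + (5 + (h + 0)**2 - 3*(h + 0)))*(2*h) = (h + (5 + h**2 - 3*h))*(2*h) = (5 + h**2 - 2*h)*(2*h) = 2*h*(5 + h**2 - 2*h))
y(-9)**2 = (2*(-9)*(5 + (-9)**2 - 2*(-9)))**2 = (2*(-9)*(5 + 81 + 18))**2 = (2*(-9)*104)**2 = (-1872)**2 = 3504384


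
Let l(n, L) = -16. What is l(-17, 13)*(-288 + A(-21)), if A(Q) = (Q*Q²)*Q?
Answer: -3107088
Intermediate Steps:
A(Q) = Q⁴ (A(Q) = Q³*Q = Q⁴)
l(-17, 13)*(-288 + A(-21)) = -16*(-288 + (-21)⁴) = -16*(-288 + 194481) = -16*194193 = -3107088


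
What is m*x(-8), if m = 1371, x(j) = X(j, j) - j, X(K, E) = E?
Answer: 0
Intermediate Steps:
x(j) = 0 (x(j) = j - j = 0)
m*x(-8) = 1371*0 = 0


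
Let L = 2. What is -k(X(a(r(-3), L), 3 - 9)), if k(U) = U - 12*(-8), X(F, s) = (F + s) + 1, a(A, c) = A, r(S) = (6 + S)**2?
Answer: -100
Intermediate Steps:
X(F, s) = 1 + F + s
k(U) = 96 + U (k(U) = U + 96 = 96 + U)
-k(X(a(r(-3), L), 3 - 9)) = -(96 + (1 + (6 - 3)**2 + (3 - 9))) = -(96 + (1 + 3**2 - 6)) = -(96 + (1 + 9 - 6)) = -(96 + 4) = -1*100 = -100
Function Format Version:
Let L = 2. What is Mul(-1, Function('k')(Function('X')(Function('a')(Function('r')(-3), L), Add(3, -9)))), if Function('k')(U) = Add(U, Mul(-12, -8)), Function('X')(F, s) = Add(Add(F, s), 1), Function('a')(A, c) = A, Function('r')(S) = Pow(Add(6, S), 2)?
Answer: -100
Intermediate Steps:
Function('X')(F, s) = Add(1, F, s)
Function('k')(U) = Add(96, U) (Function('k')(U) = Add(U, 96) = Add(96, U))
Mul(-1, Function('k')(Function('X')(Function('a')(Function('r')(-3), L), Add(3, -9)))) = Mul(-1, Add(96, Add(1, Pow(Add(6, -3), 2), Add(3, -9)))) = Mul(-1, Add(96, Add(1, Pow(3, 2), -6))) = Mul(-1, Add(96, Add(1, 9, -6))) = Mul(-1, Add(96, 4)) = Mul(-1, 100) = -100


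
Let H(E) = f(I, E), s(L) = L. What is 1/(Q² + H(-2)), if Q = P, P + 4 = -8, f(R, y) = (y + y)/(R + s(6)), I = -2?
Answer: 1/143 ≈ 0.0069930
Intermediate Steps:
f(R, y) = 2*y/(6 + R) (f(R, y) = (y + y)/(R + 6) = (2*y)/(6 + R) = 2*y/(6 + R))
H(E) = E/2 (H(E) = 2*E/(6 - 2) = 2*E/4 = 2*E*(¼) = E/2)
P = -12 (P = -4 - 8 = -12)
Q = -12
1/(Q² + H(-2)) = 1/((-12)² + (½)*(-2)) = 1/(144 - 1) = 1/143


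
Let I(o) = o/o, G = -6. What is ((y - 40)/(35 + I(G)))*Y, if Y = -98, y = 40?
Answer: 0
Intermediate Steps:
I(o) = 1
((y - 40)/(35 + I(G)))*Y = ((40 - 40)/(35 + 1))*(-98) = (0/36)*(-98) = (0*(1/36))*(-98) = 0*(-98) = 0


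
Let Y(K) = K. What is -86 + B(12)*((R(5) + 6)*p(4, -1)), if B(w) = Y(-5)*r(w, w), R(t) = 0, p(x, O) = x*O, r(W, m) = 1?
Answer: 34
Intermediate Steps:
p(x, O) = O*x
B(w) = -5 (B(w) = -5*1 = -5)
-86 + B(12)*((R(5) + 6)*p(4, -1)) = -86 - 5*(0 + 6)*(-1*4) = -86 - 30*(-4) = -86 - 5*(-24) = -86 + 120 = 34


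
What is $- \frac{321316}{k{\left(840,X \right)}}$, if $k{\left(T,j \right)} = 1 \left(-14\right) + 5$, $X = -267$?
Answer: $\frac{321316}{9} \approx 35702.0$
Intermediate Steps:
$k{\left(T,j \right)} = -9$ ($k{\left(T,j \right)} = -14 + 5 = -9$)
$- \frac{321316}{k{\left(840,X \right)}} = - \frac{321316}{-9} = \left(-321316\right) \left(- \frac{1}{9}\right) = \frac{321316}{9}$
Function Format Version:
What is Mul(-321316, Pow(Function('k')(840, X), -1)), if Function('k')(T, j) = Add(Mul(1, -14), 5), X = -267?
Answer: Rational(321316, 9) ≈ 35702.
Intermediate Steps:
Function('k')(T, j) = -9 (Function('k')(T, j) = Add(-14, 5) = -9)
Mul(-321316, Pow(Function('k')(840, X), -1)) = Mul(-321316, Pow(-9, -1)) = Mul(-321316, Rational(-1, 9)) = Rational(321316, 9)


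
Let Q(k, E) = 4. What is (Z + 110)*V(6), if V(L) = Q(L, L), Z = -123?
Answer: -52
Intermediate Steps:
V(L) = 4
(Z + 110)*V(6) = (-123 + 110)*4 = -13*4 = -52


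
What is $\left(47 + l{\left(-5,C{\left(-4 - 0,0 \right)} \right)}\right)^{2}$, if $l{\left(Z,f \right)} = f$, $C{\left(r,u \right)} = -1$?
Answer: $2116$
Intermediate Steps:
$\left(47 + l{\left(-5,C{\left(-4 - 0,0 \right)} \right)}\right)^{2} = \left(47 - 1\right)^{2} = 46^{2} = 2116$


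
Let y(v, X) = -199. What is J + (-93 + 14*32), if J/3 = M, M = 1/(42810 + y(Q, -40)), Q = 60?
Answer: 15126908/42611 ≈ 355.00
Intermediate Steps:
M = 1/42611 (M = 1/(42810 - 199) = 1/42611 ≈ 2.3468e-5)
J = 3/42611 (J = 3*(1/42611) = 3/42611 ≈ 7.0404e-5)
J + (-93 + 14*32) = 3/42611 + (-93 + 14*32) = 3/42611 + (-93 + 448) = 3/42611 + 355 = 15126908/42611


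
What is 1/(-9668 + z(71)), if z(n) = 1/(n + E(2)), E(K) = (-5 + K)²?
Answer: -80/773439 ≈ -0.00010343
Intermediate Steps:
z(n) = 1/(9 + n) (z(n) = 1/(n + (-5 + 2)²) = 1/(n + (-3)²) = 1/(n + 9) = 1/(9 + n))
1/(-9668 + z(71)) = 1/(-9668 + 1/(9 + 71)) = 1/(-9668 + 1/80) = 1/(-773439/80) = -80/773439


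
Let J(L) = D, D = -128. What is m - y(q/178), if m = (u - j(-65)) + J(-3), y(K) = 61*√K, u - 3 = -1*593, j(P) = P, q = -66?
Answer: -653 - 61*I*√2937/89 ≈ -653.0 - 37.144*I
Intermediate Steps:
J(L) = -128
u = -590 (u = 3 - 1*593 = 3 - 593 = -590)
m = -653 (m = (-590 - 1*(-65)) - 128 = (-590 + 65) - 128 = -525 - 128 = -653)
m - y(q/178) = -653 - 61*√(-66/178) = -653 - 61*√(-66*1/178) = -653 - 61*√(-33/89) = -653 - 61*I*√2937/89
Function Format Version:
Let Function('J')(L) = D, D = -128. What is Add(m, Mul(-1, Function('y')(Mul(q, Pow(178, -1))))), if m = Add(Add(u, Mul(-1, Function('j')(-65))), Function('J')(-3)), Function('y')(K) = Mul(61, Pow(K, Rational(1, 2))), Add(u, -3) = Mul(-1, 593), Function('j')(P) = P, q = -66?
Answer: Add(-653, Mul(Rational(-61, 89), I, Pow(2937, Rational(1, 2)))) ≈ Add(-653.00, Mul(-37.144, I))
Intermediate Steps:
Function('J')(L) = -128
u = -590 (u = Add(3, Mul(-1, 593)) = Add(3, -593) = -590)
m = -653 (m = Add(Add(-590, Mul(-1, -65)), -128) = Add(Add(-590, 65), -128) = Add(-525, -128) = -653)
Add(m, Mul(-1, Function('y')(Mul(q, Pow(178, -1))))) = Add(-653, Mul(-1, Mul(61, Pow(Mul(-66, Pow(178, -1)), Rational(1, 2))))) = Add(-653, Mul(-1, Mul(61, Pow(Mul(-66, Rational(1, 178)), Rational(1, 2))))) = Add(-653, Mul(-1, Mul(61, Pow(Rational(-33, 89), Rational(1, 2))))) = Add(-653, Mul(-1, Mul(61, Mul(Rational(1, 89), I, Pow(2937, Rational(1, 2)))))) = Add(-653, Mul(-1, Mul(Rational(61, 89), I, Pow(2937, Rational(1, 2))))) = Add(-653, Mul(Rational(-61, 89), I, Pow(2937, Rational(1, 2))))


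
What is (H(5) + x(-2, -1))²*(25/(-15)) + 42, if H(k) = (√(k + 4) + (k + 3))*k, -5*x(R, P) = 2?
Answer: -24633/5 ≈ -4926.6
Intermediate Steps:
x(R, P) = -⅖ (x(R, P) = -⅕*2 = -⅖)
H(k) = k*(3 + k + √(4 + k)) (H(k) = (√(4 + k) + (3 + k))*k = (3 + k + √(4 + k))*k = k*(3 + k + √(4 + k)))
(H(5) + x(-2, -1))²*(25/(-15)) + 42 = (5*(3 + 5 + √(4 + 5)) - ⅖)²*(25/(-15)) + 42 = (5*(3 + 5 + √9) - ⅖)²*(25*(-1/15)) + 42 = (5*(3 + 5 + 3) - ⅖)²*(-5/3) + 42 = (5*11 - ⅖)²*(-5/3) + 42 = (55 - ⅖)²*(-5/3) + 42 = (273/5)²*(-5/3) + 42 = (74529/25)*(-5/3) + 42 = -24843/5 + 42 = -24633/5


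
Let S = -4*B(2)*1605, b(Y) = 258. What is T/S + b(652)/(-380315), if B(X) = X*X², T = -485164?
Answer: 9225094789/976648920 ≈ 9.4457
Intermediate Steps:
B(X) = X³
S = -51360 (S = -4*2³*1605 = -4*8*1605 = -32*1605 = -51360)
T/S + b(652)/(-380315) = -485164/(-51360) + 258/(-380315) = -485164*(-1/51360) + 258*(-1/380315) = 121291/12840 - 258/380315 = 9225094789/976648920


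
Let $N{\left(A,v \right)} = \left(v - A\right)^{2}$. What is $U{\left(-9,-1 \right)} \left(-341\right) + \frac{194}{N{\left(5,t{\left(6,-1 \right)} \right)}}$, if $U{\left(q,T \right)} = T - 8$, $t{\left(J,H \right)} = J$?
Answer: $3263$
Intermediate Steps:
$U{\left(q,T \right)} = -8 + T$ ($U{\left(q,T \right)} = T - 8 = -8 + T$)
$U{\left(-9,-1 \right)} \left(-341\right) + \frac{194}{N{\left(5,t{\left(6,-1 \right)} \right)}} = \left(-8 - 1\right) \left(-341\right) + \frac{194}{\left(5 - 6\right)^{2}} = \left(-9\right) \left(-341\right) + \frac{194}{\left(5 - 6\right)^{2}} = 3069 + \frac{194}{\left(-1\right)^{2}} = 3069 + \frac{194}{1} = 3069 + 194 \cdot 1 = 3069 + 194 = 3263$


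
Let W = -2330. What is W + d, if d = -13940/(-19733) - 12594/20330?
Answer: -467347810451/200585945 ≈ -2329.9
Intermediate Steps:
d = 17441399/200585945 (d = -13940*(-1/19733) - 12594*1/20330 = 13940/19733 - 6297/10165 = 17441399/200585945 ≈ 0.086952)
W + d = -2330 + 17441399/200585945 = -467347810451/200585945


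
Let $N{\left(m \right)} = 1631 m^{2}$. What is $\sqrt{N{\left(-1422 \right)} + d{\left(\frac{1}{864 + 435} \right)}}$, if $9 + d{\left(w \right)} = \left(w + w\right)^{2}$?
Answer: $\frac{\sqrt{5565080550181999}}{1299} \approx 57428.0$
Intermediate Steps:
$d{\left(w \right)} = -9 + 4 w^{2}$ ($d{\left(w \right)} = -9 + \left(w + w\right)^{2} = -9 + \left(2 w\right)^{2} = -9 + 4 w^{2}$)
$\sqrt{N{\left(-1422 \right)} + d{\left(\frac{1}{864 + 435} \right)}} = \sqrt{1631 \left(-1422\right)^{2} - \left(9 - 4 \left(\frac{1}{864 + 435}\right)^{2}\right)} = \sqrt{1631 \cdot 2022084 - \left(9 - 4 \left(\frac{1}{1299}\right)^{2}\right)} = \sqrt{3298019004 - \left(9 - \frac{4}{1687401}\right)} = \sqrt{3298019004 + \left(-9 + 4 \cdot \frac{1}{1687401}\right)} = \sqrt{3298019004 + \left(-9 + \frac{4}{1687401}\right)} = \sqrt{3298019004 - \frac{15186605}{1687401}} = \sqrt{\frac{5565080550181999}{1687401}} = \frac{\sqrt{5565080550181999}}{1299}$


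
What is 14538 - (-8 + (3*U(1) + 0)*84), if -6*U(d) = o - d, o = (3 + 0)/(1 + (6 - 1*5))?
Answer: 14567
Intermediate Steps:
o = 3/2 (o = 3/(1 + (6 - 5)) = 3/(1 + 1) = 3/2 ≈ 1.5000)
U(d) = -¼ + d/6 (U(d) = -(3/2 - d)/6 = -¼ + d/6)
14538 - (-8 + (3*U(1) + 0)*84) = 14538 - (-8 + (3*(-¼ + (⅙)*1) + 0)*84) = 14538 - (-8 + (3*(-¼ + ⅙) + 0)*84) = 14538 - (-8 + (3*(-1/12) + 0)*84) = 14538 - (-8 + (-¼ + 0)*84) = 14538 - (-8 - ¼*84) = 14538 - (-8 - 21) = 14538 - 1*(-29) = 14538 + 29 = 14567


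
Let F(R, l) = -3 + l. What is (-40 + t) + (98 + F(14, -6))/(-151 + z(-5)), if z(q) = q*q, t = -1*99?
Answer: -17603/126 ≈ -139.71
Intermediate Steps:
t = -99
z(q) = q²
(-40 + t) + (98 + F(14, -6))/(-151 + z(-5)) = (-40 - 99) + (98 + (-3 - 6))/(-151 + (-5)²) = -139 + (98 - 9)/(-151 + 25) = -139 + 89/(-126) = -139 + 89*(-1/126) = -139 - 89/126 = -17603/126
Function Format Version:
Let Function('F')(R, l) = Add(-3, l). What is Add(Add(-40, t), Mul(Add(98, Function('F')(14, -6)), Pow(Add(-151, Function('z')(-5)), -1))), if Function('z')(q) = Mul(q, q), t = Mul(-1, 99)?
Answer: Rational(-17603, 126) ≈ -139.71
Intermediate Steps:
t = -99
Function('z')(q) = Pow(q, 2)
Add(Add(-40, t), Mul(Add(98, Function('F')(14, -6)), Pow(Add(-151, Function('z')(-5)), -1))) = Add(Add(-40, -99), Mul(Add(98, Add(-3, -6)), Pow(Add(-151, Pow(-5, 2)), -1))) = Add(-139, Mul(Add(98, -9), Pow(Add(-151, 25), -1))) = Add(-139, Mul(89, Pow(-126, -1))) = Add(-139, Mul(89, Rational(-1, 126))) = Add(-139, Rational(-89, 126)) = Rational(-17603, 126)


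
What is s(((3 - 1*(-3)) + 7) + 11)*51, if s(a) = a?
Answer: 1224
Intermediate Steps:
s(((3 - 1*(-3)) + 7) + 11)*51 = (((3 - 1*(-3)) + 7) + 11)*51 = (((3 + 3) + 7) + 11)*51 = ((6 + 7) + 11)*51 = (13 + 11)*51 = 24*51 = 1224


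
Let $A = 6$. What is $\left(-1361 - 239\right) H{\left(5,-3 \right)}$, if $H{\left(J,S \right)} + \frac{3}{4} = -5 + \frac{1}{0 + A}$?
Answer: $\frac{26800}{3} \approx 8933.3$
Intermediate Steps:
$H{\left(J,S \right)} = - \frac{67}{12}$ ($H{\left(J,S \right)} = - \frac{3}{4} - \left(5 - \frac{1}{0 + 6}\right) = - \frac{3}{4} - \left(5 - \frac{1}{6}\right) = - \frac{3}{4} + \left(-5 + \frac{1}{6}\right) = - \frac{3}{4} - \frac{29}{6} = - \frac{67}{12}$)
$\left(-1361 - 239\right) H{\left(5,-3 \right)} = \left(-1361 - 239\right) \left(- \frac{67}{12}\right) = \left(-1600\right) \left(- \frac{67}{12}\right) = \frac{26800}{3}$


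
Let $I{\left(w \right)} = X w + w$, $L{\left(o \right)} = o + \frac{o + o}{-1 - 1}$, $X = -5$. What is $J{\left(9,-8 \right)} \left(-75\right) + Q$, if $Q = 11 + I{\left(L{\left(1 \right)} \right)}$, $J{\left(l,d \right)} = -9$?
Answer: $686$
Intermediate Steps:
$L{\left(o \right)} = 0$ ($L{\left(o \right)} = o + \frac{2 o}{-2} = o + 2 o \left(- \frac{1}{2}\right) = o - o = 0$)
$I{\left(w \right)} = - 4 w$ ($I{\left(w \right)} = - 5 w + w = - 4 w$)
$Q = 11$ ($Q = 11 - 0 = 11 + 0 = 11$)
$J{\left(9,-8 \right)} \left(-75\right) + Q = \left(-9\right) \left(-75\right) + 11 = 675 + 11 = 686$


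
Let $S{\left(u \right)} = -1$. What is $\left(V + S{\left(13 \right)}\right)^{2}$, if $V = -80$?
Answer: $6561$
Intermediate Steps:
$\left(V + S{\left(13 \right)}\right)^{2} = \left(-80 - 1\right)^{2} = \left(-81\right)^{2} = 6561$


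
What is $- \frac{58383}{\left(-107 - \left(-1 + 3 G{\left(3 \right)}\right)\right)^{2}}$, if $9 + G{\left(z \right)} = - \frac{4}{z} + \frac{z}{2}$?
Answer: $- \frac{25948}{2809} \approx -9.2375$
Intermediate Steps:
$G{\left(z \right)} = -9 + \frac{z}{2} - \frac{4}{z}$ ($G{\left(z \right)} = -9 + \left(- \frac{4}{z} + \frac{z}{2}\right) = -9 + \left(\frac{z}{2} - \frac{4}{z}\right) = -9 + \frac{z}{2} - \frac{4}{z}$)
$- \frac{58383}{\left(-107 - \left(-1 + 3 G{\left(3 \right)}\right)\right)^{2}} = - \frac{58383}{\left(-107 - \left(-1 + 3 \left(-9 + \frac{1}{2} \cdot 3 - \frac{4}{3}\right)\right)\right)^{2}} = - \frac{58383}{\left(-107 - \left(-1 + 3 \left(-9 + \frac{3}{2} - \frac{4}{3}\right)\right)\right)^{2}} = - \frac{58383}{\left(-107 + \left(\left(-3\right) \left(- \frac{53}{6}\right) + 1\right)\right)^{2}} = - \frac{58383}{\left(-107 + \left(\frac{53}{2} + 1\right)\right)^{2}} = - \frac{58383}{\left(-107 + \frac{55}{2}\right)^{2}} = - \frac{58383}{\left(- \frac{159}{2}\right)^{2}} = - \frac{58383}{\frac{25281}{4}} = \left(-58383\right) \frac{4}{25281} = - \frac{25948}{2809}$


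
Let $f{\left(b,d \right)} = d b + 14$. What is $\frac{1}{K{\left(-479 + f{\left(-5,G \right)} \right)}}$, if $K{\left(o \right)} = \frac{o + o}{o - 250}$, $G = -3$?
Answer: $\frac{7}{9} \approx 0.77778$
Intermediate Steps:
$f{\left(b,d \right)} = 14 + b d$ ($f{\left(b,d \right)} = b d + 14 = 14 + b d$)
$K{\left(o \right)} = \frac{2 o}{-250 + o}$
$\frac{1}{K{\left(-479 + f{\left(-5,G \right)} \right)}} = \frac{1}{2 \left(-479 + \left(14 - -15\right)\right) \frac{1}{-250 + \left(-479 + \left(14 - -15\right)\right)}} = \frac{1}{2 \left(-479 + \left(14 + 15\right)\right) \frac{1}{-250 + \left(-479 + \left(14 + 15\right)\right)}} = \frac{1}{2 \left(-479 + 29\right) \frac{1}{-250 + \left(-479 + 29\right)}} = \frac{1}{2 \left(-450\right) \frac{1}{-250 - 450}} = \frac{1}{2 \left(-450\right) \frac{1}{-700}} = \frac{1}{2 \left(-450\right) \left(- \frac{1}{700}\right)} = \frac{1}{\frac{9}{7}} = \frac{7}{9}$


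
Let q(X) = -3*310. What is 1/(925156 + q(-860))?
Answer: 1/924226 ≈ 1.0820e-6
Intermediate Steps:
q(X) = -930
1/(925156 + q(-860)) = 1/(925156 - 930) = 1/924226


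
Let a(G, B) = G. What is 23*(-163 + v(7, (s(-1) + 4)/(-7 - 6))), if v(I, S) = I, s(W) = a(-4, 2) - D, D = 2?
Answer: -3588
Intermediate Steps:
s(W) = -6 (s(W) = -4 - 1*2 = -4 - 2 = -6)
23*(-163 + v(7, (s(-1) + 4)/(-7 - 6))) = 23*(-163 + 7) = 23*(-156) = -3588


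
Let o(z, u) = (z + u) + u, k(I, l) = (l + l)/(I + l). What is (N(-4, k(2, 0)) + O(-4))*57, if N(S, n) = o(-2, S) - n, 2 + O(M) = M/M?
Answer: -627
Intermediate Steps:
k(I, l) = 2*l/(I + l) (k(I, l) = (2*l)/(I + l) = 2*l/(I + l))
o(z, u) = z + 2*u (o(z, u) = (u + z) + u = z + 2*u)
O(M) = -1 (O(M) = -2 + M/M = -2 + 1 = -1)
N(S, n) = -2 - n + 2*S (N(S, n) = (-2 + 2*S) - n = -2 - n + 2*S)
(N(-4, k(2, 0)) + O(-4))*57 = ((-2 - 2*0/(2 + 0) + 2*(-4)) - 1)*57 = ((-2 - 2*0/2 - 8) - 1)*57 = ((-2 - 1*0 - 8) - 1)*57 = ((-2 + 0 - 8) - 1)*57 = (-10 - 1)*57 = -11*57 = -627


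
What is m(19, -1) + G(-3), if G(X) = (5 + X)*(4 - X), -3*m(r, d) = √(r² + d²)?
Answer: 14 - √362/3 ≈ 7.6579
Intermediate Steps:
m(r, d) = -√(d² + r²)/3 (m(r, d) = -√(r² + d²)/3 = -√(d² + r²)/3)
G(X) = (4 - X)*(5 + X)
m(19, -1) + G(-3) = -√((-1)² + 19²)/3 + (20 - 1*(-3) - 1*(-3)²) = -√(1 + 361)/3 + (20 + 3 - 1*9) = -√362/3 + (20 + 3 - 9) = -√362/3 + 14 = 14 - √362/3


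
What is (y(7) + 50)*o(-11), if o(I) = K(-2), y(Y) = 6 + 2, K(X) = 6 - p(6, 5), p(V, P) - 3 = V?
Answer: -174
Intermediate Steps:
p(V, P) = 3 + V
K(X) = -3 (K(X) = 6 - (3 + 6) = 6 - 1*9 = 6 - 9 = -3)
y(Y) = 8
o(I) = -3
(y(7) + 50)*o(-11) = (8 + 50)*(-3) = 58*(-3) = -174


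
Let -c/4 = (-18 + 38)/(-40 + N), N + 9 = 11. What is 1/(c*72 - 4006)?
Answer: -19/73234 ≈ -0.00025944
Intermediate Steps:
N = 2 (N = -9 + 11 = 2)
c = 40/19 (c = -4*(-18 + 38)/(-40 + 2) = -80/(-38) = -80*(-1)/38 = -4*(-10/19) = 40/19 ≈ 2.1053)
1/(c*72 - 4006) = 1/((40/19)*72 - 4006) = 1/(2880/19 - 4006) = 1/(-73234/19) = -19/73234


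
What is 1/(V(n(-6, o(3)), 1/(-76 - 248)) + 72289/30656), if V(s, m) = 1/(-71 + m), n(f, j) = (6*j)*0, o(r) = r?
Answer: 705241280/1653075901 ≈ 0.42662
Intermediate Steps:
n(f, j) = 0
1/(V(n(-6, o(3)), 1/(-76 - 248)) + 72289/30656) = 1/(1/(-71 + 1/(-76 - 248)) + 72289/30656) = 1/(1/(-71 + 1/(-324)) + 72289*(1/30656)) = 1/(1/(-71 - 1/324) + 72289/30656) = 1/(1/(-23005/324) + 72289/30656) = 1/(-324/23005 + 72289/30656) = 1/(1653075901/705241280) = 705241280/1653075901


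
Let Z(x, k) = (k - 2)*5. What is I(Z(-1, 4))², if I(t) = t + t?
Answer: 400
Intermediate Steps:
Z(x, k) = -10 + 5*k (Z(x, k) = (-2 + k)*5 = -10 + 5*k)
I(t) = 2*t
I(Z(-1, 4))² = (2*(-10 + 5*4))² = (2*(-10 + 20))² = (2*10)² = 20² = 400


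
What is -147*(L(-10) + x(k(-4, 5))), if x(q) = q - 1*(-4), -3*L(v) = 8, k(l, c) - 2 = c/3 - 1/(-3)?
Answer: -784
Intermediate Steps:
k(l, c) = 7/3 + c/3 (k(l, c) = 2 + (c/3 - 1/(-3)) = 2 + (c*(1/3) - 1*(-1/3)) = 2 + (c/3 + 1/3) = 2 + (1/3 + c/3) = 7/3 + c/3)
L(v) = -8/3 (L(v) = -1/3*8 = -8/3)
x(q) = 4 + q (x(q) = q + 4 = 4 + q)
-147*(L(-10) + x(k(-4, 5))) = -147*(-8/3 + (4 + (7/3 + (1/3)*5))) = -147*(-8/3 + (4 + (7/3 + 5/3))) = -147*(-8/3 + (4 + 4)) = -147*(-8/3 + 8) = -147*16/3 = -784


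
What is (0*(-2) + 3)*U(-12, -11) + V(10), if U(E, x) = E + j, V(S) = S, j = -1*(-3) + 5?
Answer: -2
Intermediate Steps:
j = 8 (j = 3 + 5 = 8)
U(E, x) = 8 + E (U(E, x) = E + 8 = 8 + E)
(0*(-2) + 3)*U(-12, -11) + V(10) = (0*(-2) + 3)*(8 - 12) + 10 = (0 + 3)*(-4) + 10 = 3*(-4) + 10 = -12 + 10 = -2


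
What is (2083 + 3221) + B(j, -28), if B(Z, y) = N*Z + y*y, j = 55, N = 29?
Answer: 7683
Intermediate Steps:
B(Z, y) = y² + 29*Z (B(Z, y) = 29*Z + y*y = 29*Z + y² = y² + 29*Z)
(2083 + 3221) + B(j, -28) = (2083 + 3221) + ((-28)² + 29*55) = 5304 + (784 + 1595) = 5304 + 2379 = 7683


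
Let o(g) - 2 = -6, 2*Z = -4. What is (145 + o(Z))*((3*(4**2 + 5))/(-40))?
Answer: -8883/40 ≈ -222.07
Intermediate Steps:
Z = -2 (Z = (1/2)*(-4) = -2)
o(g) = -4 (o(g) = 2 - 6 = -4)
(145 + o(Z))*((3*(4**2 + 5))/(-40)) = (145 - 4)*((3*(4**2 + 5))/(-40)) = 141*((3*(16 + 5))*(-1/40)) = 141*((3*21)*(-1/40)) = 141*(63*(-1/40)) = 141*(-63/40) = -8883/40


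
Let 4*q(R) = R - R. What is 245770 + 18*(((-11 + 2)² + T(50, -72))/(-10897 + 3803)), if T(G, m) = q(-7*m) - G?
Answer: 871745911/3547 ≈ 2.4577e+5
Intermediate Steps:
q(R) = 0 (q(R) = (R - R)/4 = (¼)*0 = 0)
T(G, m) = -G (T(G, m) = 0 - G = -G)
245770 + 18*(((-11 + 2)² + T(50, -72))/(-10897 + 3803)) = 245770 + 18*(((-11 + 2)² - 1*50)/(-10897 + 3803)) = 245770 + 18*(((-9)² - 50)/(-7094)) = 245770 + 18*((81 - 50)*(-1/7094)) = 245770 + 18*(31*(-1/7094)) = 245770 + 18*(-31/7094) = 245770 - 279/3547 = 871745911/3547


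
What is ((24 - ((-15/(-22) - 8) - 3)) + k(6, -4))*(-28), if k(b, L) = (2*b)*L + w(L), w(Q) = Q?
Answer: 5446/11 ≈ 495.09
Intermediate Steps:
k(b, L) = L + 2*L*b (k(b, L) = (2*b)*L + L = 2*L*b + L = L + 2*L*b)
((24 - ((-15/(-22) - 8) - 3)) + k(6, -4))*(-28) = ((24 - ((-15/(-22) - 8) - 3)) - 4*(1 + 2*6))*(-28) = ((24 - ((-15*(-1/22) - 8) - 3)) - 4*(1 + 12))*(-28) = ((24 - ((15/22 - 8) - 3)) - 4*13)*(-28) = ((24 - (-161/22 - 3)) - 52)*(-28) = ((24 - 1*(-227/22)) - 52)*(-28) = ((24 + 227/22) - 52)*(-28) = (755/22 - 52)*(-28) = -389/22*(-28) = 5446/11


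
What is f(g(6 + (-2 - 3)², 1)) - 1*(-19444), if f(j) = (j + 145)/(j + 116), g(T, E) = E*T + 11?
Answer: 3072339/158 ≈ 19445.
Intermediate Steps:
g(T, E) = 11 + E*T
f(j) = (145 + j)/(116 + j)
f(g(6 + (-2 - 3)², 1)) - 1*(-19444) = (145 + (11 + 1*(6 + (-2 - 3)²)))/(116 + (11 + 1*(6 + (-2 - 3)²))) - 1*(-19444) = (145 + (11 + 1*(6 + (-5)²)))/(116 + (11 + 1*(6 + (-5)²))) + 19444 = (145 + (11 + 1*(6 + 25)))/(116 + (11 + 1*(6 + 25))) + 19444 = (145 + (11 + 1*31))/(116 + (11 + 1*31)) + 19444 = (145 + (11 + 31))/(116 + (11 + 31)) + 19444 = (145 + 42)/(116 + 42) + 19444 = 187/158 + 19444 = 3072339/158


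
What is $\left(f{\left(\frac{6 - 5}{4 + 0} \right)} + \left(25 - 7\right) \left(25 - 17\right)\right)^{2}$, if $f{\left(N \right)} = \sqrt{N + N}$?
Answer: $\frac{\left(288 + \sqrt{2}\right)^{2}}{4} \approx 20940.0$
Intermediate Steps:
$f{\left(N \right)} = \sqrt{2} \sqrt{N}$ ($f{\left(N \right)} = \sqrt{2 N} = \sqrt{2} \sqrt{N}$)
$\left(f{\left(\frac{6 - 5}{4 + 0} \right)} + \left(25 - 7\right) \left(25 - 17\right)\right)^{2} = \left(\sqrt{2} \sqrt{\frac{6 - 5}{4 + 0}} + \left(25 - 7\right) \left(25 - 17\right)\right)^{2} = \left(\sqrt{2} \sqrt{1 \cdot \frac{1}{4}} + 18 \cdot 8\right)^{2} = \left(\sqrt{2} \sqrt{1 \cdot \frac{1}{4}} + 144\right)^{2} = \left(\frac{\sqrt{2}}{2} + 144\right)^{2} = \left(144 + \frac{\sqrt{2}}{2}\right)^{2}$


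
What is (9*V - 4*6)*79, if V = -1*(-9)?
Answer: 4503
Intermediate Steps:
V = 9
(9*V - 4*6)*79 = (9*9 - 4*6)*79 = (81 - 24)*79 = 57*79 = 4503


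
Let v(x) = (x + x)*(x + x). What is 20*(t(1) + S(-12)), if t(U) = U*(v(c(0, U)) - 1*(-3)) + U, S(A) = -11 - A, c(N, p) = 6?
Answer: 2980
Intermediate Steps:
v(x) = 4*x**2 (v(x) = (2*x)*(2*x) = 4*x**2)
t(U) = 148*U (t(U) = U*(4*6**2 - 1*(-3)) + U = U*(4*36 + 3) + U = U*(144 + 3) + U = U*147 + U = 147*U + U = 148*U)
20*(t(1) + S(-12)) = 20*(148*1 + (-11 - 1*(-12))) = 20*(148 + (-11 + 12)) = 20*(148 + 1) = 20*149 = 2980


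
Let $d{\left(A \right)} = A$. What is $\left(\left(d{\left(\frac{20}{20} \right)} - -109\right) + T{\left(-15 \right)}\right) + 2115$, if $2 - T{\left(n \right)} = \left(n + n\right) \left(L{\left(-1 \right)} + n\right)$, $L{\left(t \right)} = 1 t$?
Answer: $1747$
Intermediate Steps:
$L{\left(t \right)} = t$
$T{\left(n \right)} = 2 - 2 n \left(-1 + n\right)$ ($T{\left(n \right)} = 2 - \left(n + n\right) \left(-1 + n\right) = 2 - 2 n \left(-1 + n\right)$)
$\left(\left(d{\left(\frac{20}{20} \right)} - -109\right) + T{\left(-15 \right)}\right) + 2115 = \left(\left(\frac{20}{20} - -109\right) + \left(2 - 2 \left(-15\right)^{2} + 2 \left(-15\right)\right)\right) + 2115 = \left(\left(20 \cdot \frac{1}{20} + 109\right) - 478\right) + 2115 = \left(\left(1 + 109\right) - 478\right) + 2115 = \left(110 - 478\right) + 2115 = -368 + 2115 = 1747$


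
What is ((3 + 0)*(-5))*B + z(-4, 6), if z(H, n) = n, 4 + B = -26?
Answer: 456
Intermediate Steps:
B = -30 (B = -4 - 26 = -30)
((3 + 0)*(-5))*B + z(-4, 6) = ((3 + 0)*(-5))*(-30) + 6 = (3*(-5))*(-30) + 6 = -15*(-30) + 6 = 450 + 6 = 456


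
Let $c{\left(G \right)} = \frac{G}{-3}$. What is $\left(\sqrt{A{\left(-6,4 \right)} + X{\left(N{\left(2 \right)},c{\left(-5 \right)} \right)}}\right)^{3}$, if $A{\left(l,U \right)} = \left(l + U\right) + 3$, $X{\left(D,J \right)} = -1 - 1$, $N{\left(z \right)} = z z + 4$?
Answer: $- i \approx - 1.0 i$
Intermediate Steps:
$c{\left(G \right)} = - \frac{G}{3}$ ($c{\left(G \right)} = G \left(- \frac{1}{3}\right) = - \frac{G}{3}$)
$N{\left(z \right)} = 4 + z^{2}$ ($N{\left(z \right)} = z^{2} + 4 = 4 + z^{2}$)
$X{\left(D,J \right)} = -2$ ($X{\left(D,J \right)} = -1 - 1 = -2$)
$A{\left(l,U \right)} = 3 + U + l$ ($A{\left(l,U \right)} = \left(U + l\right) + 3 = 3 + U + l$)
$\left(\sqrt{A{\left(-6,4 \right)} + X{\left(N{\left(2 \right)},c{\left(-5 \right)} \right)}}\right)^{3} = \left(\sqrt{\left(3 + 4 - 6\right) - 2}\right)^{3} = \left(\sqrt{1 - 2}\right)^{3} = \left(\sqrt{-1}\right)^{3} = i^{3} = - i$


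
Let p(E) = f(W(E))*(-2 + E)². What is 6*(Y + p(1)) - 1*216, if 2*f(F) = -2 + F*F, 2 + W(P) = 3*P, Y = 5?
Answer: -189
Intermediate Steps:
W(P) = -2 + 3*P
f(F) = -1 + F²/2 (f(F) = (-2 + F*F)/2 = (-2 + F²)/2 = -1 + F²/2)
p(E) = (-2 + E)²*(-1 + (-2 + 3*E)²/2) (p(E) = (-1 + (-2 + 3*E)²/2)*(-2 + E)² = (-2 + E)²*(-1 + (-2 + 3*E)²/2))
6*(Y + p(1)) - 1*216 = 6*(5 + (-2 + 1)²*(-2 + (-2 + 3*1)²)/2) - 1*216 = 6*(5 + (½)*(-1)²*(-2 + (-2 + 3)²)) - 216 = 6*(5 + (½)*1*(-2 + 1²)) - 216 = 6*(5 + (½)*1*(-2 + 1)) - 216 = 6*(5 + (½)*1*(-1)) - 216 = 6*(5 - ½) - 216 = 6*(9/2) - 216 = 27 - 216 = -189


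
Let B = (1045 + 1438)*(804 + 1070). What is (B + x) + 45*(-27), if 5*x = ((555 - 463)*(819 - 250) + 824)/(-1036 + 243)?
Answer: 18444837383/3965 ≈ 4.6519e+6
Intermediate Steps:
B = 4653142 (B = 2483*1874 = 4653142)
x = -53172/3965 (x = (((555 - 463)*(819 - 250) + 824)/(-1036 + 243))/5 = ((92*569 + 824)/(-793))/5 = ((52348 + 824)*(-1/793))/5 = (53172*(-1/793))/5 = (1/5)*(-53172/793) = -53172/3965 ≈ -13.410)
(B + x) + 45*(-27) = (4653142 - 53172/3965) + 45*(-27) = 18449654858/3965 - 1215 = 18444837383/3965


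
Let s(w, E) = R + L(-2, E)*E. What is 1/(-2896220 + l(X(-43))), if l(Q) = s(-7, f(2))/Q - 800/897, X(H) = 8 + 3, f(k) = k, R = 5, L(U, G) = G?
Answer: -9867/28577003467 ≈ -3.4528e-7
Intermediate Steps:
s(w, E) = 5 + E² (s(w, E) = 5 + E*E = 5 + E²)
X(H) = 11
l(Q) = -800/897 + 9/Q (l(Q) = (5 + 2²)/Q - 800/897 = (5 + 4)/Q - 800*1/897 = 9/Q - 800/897 = -800/897 + 9/Q)
1/(-2896220 + l(X(-43))) = 1/(-2896220 + (-800/897 + 9/11)) = 1/(-2896220 - 727/9867) = 1/(-28577003467/9867) = -9867/28577003467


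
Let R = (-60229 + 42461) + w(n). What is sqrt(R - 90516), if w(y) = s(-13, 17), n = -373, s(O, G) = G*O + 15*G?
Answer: 5*I*sqrt(4330) ≈ 329.01*I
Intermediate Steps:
s(O, G) = 15*G + G*O
w(y) = 34 (w(y) = 17*(15 - 13) = 17*2 = 34)
R = -17734 (R = (-60229 + 42461) + 34 = -17768 + 34 = -17734)
sqrt(R - 90516) = sqrt(-17734 - 90516) = sqrt(-108250) = 5*I*sqrt(4330)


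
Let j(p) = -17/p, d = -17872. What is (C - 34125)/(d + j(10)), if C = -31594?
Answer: 657190/178737 ≈ 3.6769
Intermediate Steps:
(C - 34125)/(d + j(10)) = (-31594 - 34125)/(-17872 - 17/10) = -65719/(-17872 - 17*⅒) = -65719/(-17872 - 17/10) = -65719/(-178737/10) = -65719*(-10/178737) = 657190/178737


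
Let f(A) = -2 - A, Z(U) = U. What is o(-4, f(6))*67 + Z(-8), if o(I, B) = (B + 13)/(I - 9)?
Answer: -439/13 ≈ -33.769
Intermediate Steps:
o(I, B) = (13 + B)/(-9 + I)
o(-4, f(6))*67 + Z(-8) = ((13 + (-2 - 1*6))/(-9 - 4))*67 - 8 = ((13 + (-2 - 6))/(-13))*67 - 8 = -(13 - 8)/13*67 - 8 = -1/13*5*67 - 8 = -5/13*67 - 8 = -335/13 - 8 = -439/13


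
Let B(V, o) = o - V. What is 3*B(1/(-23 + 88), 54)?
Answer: 10527/65 ≈ 161.95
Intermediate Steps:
3*B(1/(-23 + 88), 54) = 3*(54 - 1/(-23 + 88)) = 3*(54 - 1/65) = 3*(3509/65) = 10527/65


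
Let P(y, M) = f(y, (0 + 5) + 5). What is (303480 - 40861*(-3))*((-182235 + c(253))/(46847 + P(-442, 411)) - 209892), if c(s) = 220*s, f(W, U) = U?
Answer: -1396781650454399/15619 ≈ -8.9428e+10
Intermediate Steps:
P(y, M) = 10 (P(y, M) = (0 + 5) + 5 = 5 + 5 = 10)
(303480 - 40861*(-3))*((-182235 + c(253))/(46847 + P(-442, 411)) - 209892) = (303480 - 40861*(-3))*((-182235 + 220*253)/(46847 + 10) - 209892) = (303480 + 122583)*((-182235 + 55660)/46857 - 209892) = 426063*(-126575*1/46857 - 209892) = 426063*(-126575/46857 - 209892) = 426063*(-9835036019/46857) = -1396781650454399/15619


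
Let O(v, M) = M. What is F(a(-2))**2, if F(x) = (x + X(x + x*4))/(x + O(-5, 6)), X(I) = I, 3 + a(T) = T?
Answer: 900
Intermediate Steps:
a(T) = -3 + T
F(x) = 6*x/(6 + x) (F(x) = (x + (x + x*4))/(x + 6) = (x + (x + 4*x))/(6 + x) = (x + 5*x)/(6 + x) = (6*x)/(6 + x) = 6*x/(6 + x))
F(a(-2))**2 = (6*(-3 - 2)/(6 + (-3 - 2)))**2 = (6*(-5)/(6 - 5))**2 = (6*(-5)/1)**2 = (6*(-5)*1)**2 = (-30)**2 = 900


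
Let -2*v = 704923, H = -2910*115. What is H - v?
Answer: 35623/2 ≈ 17812.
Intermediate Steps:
H = -334650
v = -704923/2 (v = -½*704923 = -704923/2 ≈ -3.5246e+5)
H - v = -334650 - 1*(-704923/2) = -334650 + 704923/2 = 35623/2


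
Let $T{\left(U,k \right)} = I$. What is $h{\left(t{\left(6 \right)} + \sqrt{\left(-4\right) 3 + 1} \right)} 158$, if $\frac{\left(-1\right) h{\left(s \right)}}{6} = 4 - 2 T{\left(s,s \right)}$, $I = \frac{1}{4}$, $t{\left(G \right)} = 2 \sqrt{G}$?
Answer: $-3318$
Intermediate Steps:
$I = \frac{1}{4} \approx 0.25$
$T{\left(U,k \right)} = \frac{1}{4}$
$h{\left(s \right)} = -21$ ($h{\left(s \right)} = - 6 \left(4 - \frac{1}{2}\right) = \left(-6\right) \frac{7}{2} = -21$)
$h{\left(t{\left(6 \right)} + \sqrt{\left(-4\right) 3 + 1} \right)} 158 = \left(-21\right) 158 = -3318$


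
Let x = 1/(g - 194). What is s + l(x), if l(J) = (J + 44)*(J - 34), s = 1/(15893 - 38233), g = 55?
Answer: -645751235021/431631140 ≈ -1496.1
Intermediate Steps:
s = -1/22340 (s = 1/(-22340) = -1/22340 ≈ -4.4763e-5)
x = -1/139 (x = 1/(55 - 194) = 1/(-139) = -1/139 ≈ -0.0071942)
l(J) = (-34 + J)*(44 + J) (l(J) = (44 + J)*(-34 + J) = (-34 + J)*(44 + J))
s + l(x) = -1/22340 + (-1496 + (-1/139)² + 10*(-1/139)) = -1/22340 + (-1496 + 1/19321 - 10/139) = -1/22340 - 28905605/19321 = -645751235021/431631140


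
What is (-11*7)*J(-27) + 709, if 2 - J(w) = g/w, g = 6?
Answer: 4841/9 ≈ 537.89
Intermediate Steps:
J(w) = 2 - 6/w
(-11*7)*J(-27) + 709 = (-11*7)*(2 - 6/(-27)) + 709 = -77*(2 - 6*(-1/27)) + 709 = -77*(2 + 2/9) + 709 = -77*20/9 + 709 = -1540/9 + 709 = 4841/9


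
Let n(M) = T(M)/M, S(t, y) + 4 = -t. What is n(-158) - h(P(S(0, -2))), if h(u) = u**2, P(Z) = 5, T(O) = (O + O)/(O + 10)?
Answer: -1851/74 ≈ -25.014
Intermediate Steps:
T(O) = 2*O/(10 + O) (T(O) = (2*O)/(10 + O) = 2*O/(10 + O))
S(t, y) = -4 - t
n(M) = 2/(10 + M) (n(M) = (2*M/(10 + M))/M = 2/(10 + M))
n(-158) - h(P(S(0, -2))) = 2/(10 - 158) - 1*5**2 = 2/(-148) - 1*25 = 2*(-1/148) - 25 = -1/74 - 25 = -1851/74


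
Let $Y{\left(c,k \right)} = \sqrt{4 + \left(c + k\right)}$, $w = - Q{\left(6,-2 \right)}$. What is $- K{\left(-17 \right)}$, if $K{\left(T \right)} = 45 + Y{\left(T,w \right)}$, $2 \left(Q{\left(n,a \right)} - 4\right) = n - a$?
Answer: $-45 - i \sqrt{21} \approx -45.0 - 4.5826 i$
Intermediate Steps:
$Q{\left(n,a \right)} = 4 + \frac{n}{2} - \frac{a}{2}$ ($Q{\left(n,a \right)} = 4 + \frac{n - a}{2} = 4 - \left(\frac{a}{2} - \frac{n}{2}\right) = 4 + \frac{n}{2} - \frac{a}{2}$)
$w = -8$ ($w = - (4 + \frac{1}{2} \cdot 6 - -1) = - (4 + 3 + 1) = \left(-1\right) 8 = -8$)
$Y{\left(c,k \right)} = \sqrt{4 + c + k}$
$K{\left(T \right)} = 45 + \sqrt{-4 + T}$ ($K{\left(T \right)} = 45 + \sqrt{4 + T - 8} = 45 + \sqrt{-4 + T}$)
$- K{\left(-17 \right)} = - (45 + \sqrt{-4 - 17}) = - (45 + \sqrt{-21}) = - (45 + i \sqrt{21}) = -45 - i \sqrt{21}$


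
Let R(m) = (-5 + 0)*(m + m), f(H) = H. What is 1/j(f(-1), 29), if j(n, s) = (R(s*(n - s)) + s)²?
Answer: 1/76195441 ≈ 1.3124e-8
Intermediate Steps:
R(m) = -10*m
j(n, s) = (s - 10*s*(n - s))² (j(n, s) = (-10*s*(n - s) + s)² = (s - 10*s*(n - s))²)
1/j(f(-1), 29) = 1/(29²*(-1 - 10*29 + 10*(-1))²) = 1/(841*(-1 - 290 - 10)²) = 1/(841*(-301)²) = 1/(841*90601) = 1/76195441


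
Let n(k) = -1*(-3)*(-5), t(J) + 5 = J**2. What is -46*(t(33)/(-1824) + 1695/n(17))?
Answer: 1191377/228 ≈ 5225.3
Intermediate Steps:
t(J) = -5 + J**2
n(k) = -15 (n(k) = 3*(-5) = -15)
-46*(t(33)/(-1824) + 1695/n(17)) = -46*((-5 + 33**2)/(-1824) + 1695/(-15)) = -46*((-5 + 1089)*(-1/1824) + 1695*(-1/15)) = -46*(1084*(-1/1824) - 113) = -46*(-271/456 - 113) = -46*(-51799/456) = 1191377/228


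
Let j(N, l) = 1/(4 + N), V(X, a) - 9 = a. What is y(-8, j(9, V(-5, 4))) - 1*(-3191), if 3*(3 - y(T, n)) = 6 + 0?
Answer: 3192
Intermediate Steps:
V(X, a) = 9 + a
y(T, n) = 1 (y(T, n) = 3 - (6 + 0)/3 = 3 - ⅓*6 = 3 - 2 = 1)
y(-8, j(9, V(-5, 4))) - 1*(-3191) = 1 - 1*(-3191) = 1 + 3191 = 3192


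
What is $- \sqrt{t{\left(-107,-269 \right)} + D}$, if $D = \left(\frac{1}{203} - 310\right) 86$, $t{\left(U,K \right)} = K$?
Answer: $- \frac{3 i \sqrt{123299967}}{203} \approx - 164.1 i$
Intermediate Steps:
$D = - \frac{5411894}{203}$ ($D = \left(\frac{1}{203} - 310\right) 86 = \left(- \frac{62929}{203}\right) 86 = - \frac{5411894}{203} \approx -26660.0$)
$- \sqrt{t{\left(-107,-269 \right)} + D} = - \sqrt{-269 - \frac{5411894}{203}} = - \sqrt{- \frac{5466501}{203}} = - \frac{3 i \sqrt{123299967}}{203}$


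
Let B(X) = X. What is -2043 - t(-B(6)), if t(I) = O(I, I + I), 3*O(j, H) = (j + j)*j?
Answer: -2067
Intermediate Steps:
O(j, H) = 2*j**2/3 (O(j, H) = ((j + j)*j)/3 = ((2*j)*j)/3 = (2*j**2)/3 = 2*j**2/3)
t(I) = 2*I**2/3
-2043 - t(-B(6)) = -2043 - 2*(-1*6)**2/3 = -2043 - 2*(-6)**2/3 = -2043 - 2*36/3 = -2043 - 1*24 = -2043 - 24 = -2067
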